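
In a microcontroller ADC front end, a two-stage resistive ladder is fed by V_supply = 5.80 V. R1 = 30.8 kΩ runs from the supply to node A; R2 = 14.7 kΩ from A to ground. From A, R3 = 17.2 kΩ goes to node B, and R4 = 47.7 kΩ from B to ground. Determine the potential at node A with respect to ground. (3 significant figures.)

Node A sees R2 in parallel with the series input of stage 2, R3 + R4 = 64.90 kΩ.
R2 ‖ (R3+R4) = 11.99 kΩ.
First divider: V_A = V_supply · 11.99/(30.8 + 11.99) = 1.625 V.

V_A ≈ 1.62 V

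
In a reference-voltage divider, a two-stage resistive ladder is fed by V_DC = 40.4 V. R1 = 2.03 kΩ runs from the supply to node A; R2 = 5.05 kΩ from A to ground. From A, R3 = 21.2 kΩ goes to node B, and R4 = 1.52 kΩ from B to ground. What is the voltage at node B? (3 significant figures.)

Node A sees R2 in parallel with the series input of stage 2, R3 + R4 = 22.72 kΩ.
R2 ‖ (R3+R4) = 4.132 kΩ.
First divider: V_A = V_DC · 4.132/(2.03 + 4.132) = 27.09 V.
Stage 2 is unloaded, so V_B = V_A · R4/(R3+R4) = 27.09 × 1.52/22.72 = 1.812 V.

V_B ≈ 1.81 V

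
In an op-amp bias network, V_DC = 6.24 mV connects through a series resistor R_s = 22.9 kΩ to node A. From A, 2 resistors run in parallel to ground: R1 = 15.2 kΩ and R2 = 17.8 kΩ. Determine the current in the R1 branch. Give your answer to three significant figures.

Combine the parallel branches: R_p = (1/15.2 + 1/17.8)⁻¹ = 8.199 kΩ.
Node voltage V_A = V_DC · R_p/(R_s + R_p) = 6.24 × 0.2636 = 1.645 mV.
I(R1) = V_A / R1 = 1.645/15.2 = 0.1082 µA.
(Equivalently: I_total = 0.2007 µA, then current-divider fraction G_k/ΣG = 0.5394.)

I ≈ 0.108 µA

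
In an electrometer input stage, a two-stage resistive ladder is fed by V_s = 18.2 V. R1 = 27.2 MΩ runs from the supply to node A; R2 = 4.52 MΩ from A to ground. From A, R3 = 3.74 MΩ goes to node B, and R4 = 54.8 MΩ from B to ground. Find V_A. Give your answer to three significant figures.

V_A ≈ 2.43 V

Node A sees R2 in parallel with the series input of stage 2, R3 + R4 = 58.54 MΩ.
R2 ‖ (R3+R4) = 4.196 MΩ.
V_A = 18.2 × 4.196/(27.2 + 4.196) = 2.432 V.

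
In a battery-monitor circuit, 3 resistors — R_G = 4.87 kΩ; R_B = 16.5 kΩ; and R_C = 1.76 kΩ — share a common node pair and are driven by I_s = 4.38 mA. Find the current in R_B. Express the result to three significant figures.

Total conductance ΣG = 1/4.87 + 1/16.5 + 1/1.76 = 0.8341 (units of 1/kΩ).
Current divider: I(R_B) = I_s · G_k/ΣG = 4.38 × (0.06061/0.8341) = 4.38 × 0.07266 = 0.3182 mA.

I ≈ 0.318 mA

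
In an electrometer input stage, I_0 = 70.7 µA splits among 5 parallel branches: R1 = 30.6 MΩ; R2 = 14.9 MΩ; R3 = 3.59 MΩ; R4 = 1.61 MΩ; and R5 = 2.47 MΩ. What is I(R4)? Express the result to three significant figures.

I ≈ 31.3 µA

Conductances: ΣG = 1/30.6 + 1/14.9 + 1/3.59 + 1/1.61 + 1/2.47 = 1.404 (1/MΩ).
By the current-divider rule, I = I_0 · G_k/ΣG = 70.7 × 0.4423 = 31.27 µA.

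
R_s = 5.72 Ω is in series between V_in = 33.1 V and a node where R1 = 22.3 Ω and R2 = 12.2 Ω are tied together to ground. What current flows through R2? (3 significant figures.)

I ≈ 1.57 A

Parallel bank: R_p = 1/(1/22.3 + 1/12.2) = 7.886 Ω.
Node voltage V_A = V_in · R_p/(R_s + R_p) = 33.1 × 0.5796 = 19.18 V.
I(R2) = V_A / R2 = 19.18/12.2 = 1.572 A.
(Equivalently: I_total = 2.433 A, then current-divider fraction G_k/ΣG = 0.6464.)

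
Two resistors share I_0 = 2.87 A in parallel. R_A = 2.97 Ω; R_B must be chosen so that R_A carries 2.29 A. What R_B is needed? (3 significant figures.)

R_B ≈ 11.7 Ω

Two-branch current divider: I_A = I_0 · R_B/(R_A + R_B).
2.29/2.87 = R_B/(R_A + R_B) → R_B = R_A · (0.7979)/(1 − 0.7979) = 2.97 × 3.948 = 11.73 Ω.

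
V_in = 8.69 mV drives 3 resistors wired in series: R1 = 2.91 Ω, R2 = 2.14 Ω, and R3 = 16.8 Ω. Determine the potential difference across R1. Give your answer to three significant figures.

V ≈ 1.16 mV

Total series resistance ΣR = 2.91 + 2.14 + 16.8 = 21.85 Ω.
Voltage divider: V = V_in · (2.910 / 21.85) = 8.69 × 0.1332 = 1.157 mV.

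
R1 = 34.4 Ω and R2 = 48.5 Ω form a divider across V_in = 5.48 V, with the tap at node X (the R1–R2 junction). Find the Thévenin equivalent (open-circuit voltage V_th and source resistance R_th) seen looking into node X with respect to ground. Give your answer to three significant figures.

V_th is the unloaded tap voltage: V_in · R2/(R1+R2) = 5.48 × 0.5850 = 3.206 V.
Looking into X with the source shorted: R_th = R1·R2/(R1+R2) = 34.40 × 48.5/82.90 = 20.13 Ω.

V_th ≈ 3.21 V, R_th ≈ 20.1 Ω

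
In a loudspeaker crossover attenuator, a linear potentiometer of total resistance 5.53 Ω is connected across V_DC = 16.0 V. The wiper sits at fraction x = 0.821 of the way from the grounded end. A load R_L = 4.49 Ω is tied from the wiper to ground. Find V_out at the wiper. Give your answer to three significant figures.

V_out ≈ 11.1 V

The pot divides into 0.9899 Ω above the wiper and 4.540 Ω below.
(x·R_p) ‖ R_L = 2.257 Ω.
V_out = 16.0 × 2.257/(0.9899 + 2.257) = 11.12 V.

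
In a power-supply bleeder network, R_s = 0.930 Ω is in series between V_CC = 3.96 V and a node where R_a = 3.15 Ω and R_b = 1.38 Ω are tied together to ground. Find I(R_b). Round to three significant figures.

I ≈ 1.46 A

Combine the parallel branches: R_p = (1/3.15 + 1/1.38)⁻¹ = 0.9596 Ω.
V_A by voltage divider: V_A = 3.96 × 0.9596/(0.930 + 0.9596) = 2.011 V.
Branch current I = V_A/R_b = 2.011/1.38 = 1.457 A.
(Equivalently: I_total = 2.096 A, then current-divider fraction G_k/ΣG = 0.6954.)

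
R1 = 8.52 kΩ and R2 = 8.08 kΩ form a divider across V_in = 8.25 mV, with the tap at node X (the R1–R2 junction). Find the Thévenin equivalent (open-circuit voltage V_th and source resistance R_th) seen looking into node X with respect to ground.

V_th ≈ 4.02 mV, R_th ≈ 4.15 kΩ

With X open, the divider is unloaded: V_th = 8.25 × 8.08/16.60 = 4.016 mV.
With V_in suppressed (replaced by a short), R_th = R1 ‖ R2 = (8.520 × 8.08)/(8.520 + 8.08) = 4.147 kΩ.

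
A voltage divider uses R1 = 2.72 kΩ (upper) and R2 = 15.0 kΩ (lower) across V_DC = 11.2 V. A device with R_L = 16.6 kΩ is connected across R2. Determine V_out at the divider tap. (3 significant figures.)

V_out ≈ 8.33 V

The load sits in parallel with R2, giving an effective lower resistance R2' = R2·R_L/(R2+R_L) = 7.880 kΩ.
Then V_out = V_DC · R2'/(R1 + R2') = 11.2 × 7.880/10.60 = 8.326 V.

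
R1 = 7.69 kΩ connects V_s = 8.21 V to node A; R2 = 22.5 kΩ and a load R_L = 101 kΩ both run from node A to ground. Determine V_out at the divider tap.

V_out ≈ 5.79 V

The load sits in parallel with R2, giving an effective lower resistance R2' = R2·R_L/(R2+R_L) = 18.40 kΩ.
Now apply the divider: V_out = 8.21 × 0.7053 = 5.790 V.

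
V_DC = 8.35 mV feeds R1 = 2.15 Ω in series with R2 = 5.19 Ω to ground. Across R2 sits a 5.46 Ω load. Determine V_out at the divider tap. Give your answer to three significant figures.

First combine the lower leg with the load: R2 ‖ R_L = 2.661 Ω.
Now apply the divider: V_out = 8.35 × 0.5531 = 4.618 mV.

V_out ≈ 4.62 mV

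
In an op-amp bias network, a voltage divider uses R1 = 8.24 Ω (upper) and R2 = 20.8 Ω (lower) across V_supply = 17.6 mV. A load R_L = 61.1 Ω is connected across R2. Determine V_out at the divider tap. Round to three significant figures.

V_out ≈ 11.5 mV

First combine the lower leg with the load: R2 ‖ R_L = 15.52 Ω.
Now apply the divider: V_out = 17.6 × 0.6532 = 11.50 mV.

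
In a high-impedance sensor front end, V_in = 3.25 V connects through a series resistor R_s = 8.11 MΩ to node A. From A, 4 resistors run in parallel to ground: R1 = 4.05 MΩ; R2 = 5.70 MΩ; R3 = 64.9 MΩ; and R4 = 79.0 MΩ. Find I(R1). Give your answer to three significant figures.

Parallel bank: R_p = 1/(1/4.05 + 1/5.70 + 1/64.9 + 1/79.0) = 2.220 MΩ.
V_A = 3.25 × 2.220/10.33 = 0.6985 V.
Branch current I = V_A/R1 = 0.6985/4.05 = 0.1725 µA.

I ≈ 0.172 µA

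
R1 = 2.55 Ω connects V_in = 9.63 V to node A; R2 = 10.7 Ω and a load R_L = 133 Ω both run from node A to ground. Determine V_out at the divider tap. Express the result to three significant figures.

R2 ‖ R_L = (10.7 × 133)/(10.7 + 133) = 9.903 Ω.
Voltage divider with the loaded lower leg: V_out = 9.63 × 9.903/(2.55 + 9.903) = 9.63 × 0.7952 = 7.658 V.
(Unloaded it would be 7.78 V; the load pulls it down.)

V_out ≈ 7.66 V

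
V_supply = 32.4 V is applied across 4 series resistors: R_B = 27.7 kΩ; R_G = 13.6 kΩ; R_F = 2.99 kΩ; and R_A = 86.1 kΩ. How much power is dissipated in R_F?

P ≈ 0.185 mW

The common current is I = 32.4/130.4 = 0.2485 mA.
V(R_F) = I·R = 0.7430 V; P = V·I = 0.7430 × 0.2485 = 0.1846 mW.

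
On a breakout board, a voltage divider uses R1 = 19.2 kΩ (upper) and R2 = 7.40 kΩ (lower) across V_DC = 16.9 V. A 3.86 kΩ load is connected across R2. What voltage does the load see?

First combine the lower leg with the load: R2 ‖ R_L = 2.537 kΩ.
Now apply the divider: V_out = 16.9 × 0.1167 = 1.972 V.
(Unloaded it would be 4.70 V; the load pulls it down.)

V_out ≈ 1.97 V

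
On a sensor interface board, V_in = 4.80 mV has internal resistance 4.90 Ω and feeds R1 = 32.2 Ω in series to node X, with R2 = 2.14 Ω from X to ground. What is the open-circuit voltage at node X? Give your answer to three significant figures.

V_th ≈ 0.262 mV

R1' = 4.90 + 32.2 = 37.10 Ω (source resistance + R1).
Open-circuit (no load on X): V_th = V_in · R2/(R1' + R2) = 4.80 × 2.14/(37.10 + 2.14) = 0.2618 mV.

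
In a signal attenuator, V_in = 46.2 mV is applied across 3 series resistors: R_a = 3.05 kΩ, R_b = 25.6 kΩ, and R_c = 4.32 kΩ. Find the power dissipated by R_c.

The common current is I = 46.2/32.97 = 1.401 µA.
V(R_c) = I·R = 6.054 mV; P = V·I = 6.054 × 1.401 = 8.483 nW.

P ≈ 8.48 nW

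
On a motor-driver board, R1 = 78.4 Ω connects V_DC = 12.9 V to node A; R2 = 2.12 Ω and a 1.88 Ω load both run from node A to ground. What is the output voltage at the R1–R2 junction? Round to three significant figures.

V_out ≈ 0.162 V

First combine the lower leg with the load: R2 ‖ R_L = 0.9964 Ω.
Voltage divider with the loaded lower leg: V_out = 12.9 × 0.9964/(78.4 + 0.9964) = 12.9 × 0.01255 = 0.1619 V.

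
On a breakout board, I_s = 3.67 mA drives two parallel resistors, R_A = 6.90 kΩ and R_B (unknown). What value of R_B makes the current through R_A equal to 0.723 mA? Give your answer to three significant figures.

R_B ≈ 1.69 kΩ

In a two-way split, I_A/I_s = R_B/(R_A + R_B).
With f = 0.1970, R_B = R_A · f/(1−f) = 6.90 × 0.2453 = 1.693 kΩ.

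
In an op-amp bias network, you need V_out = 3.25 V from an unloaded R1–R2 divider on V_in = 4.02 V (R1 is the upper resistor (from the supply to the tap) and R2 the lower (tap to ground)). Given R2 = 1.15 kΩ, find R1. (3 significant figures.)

Required fraction k = V_out/V_in = 0.8085.
Rearranging, R1 = R2·(1−k)/k = 1.15 × 0.2369 = 0.2725 kΩ.

R1 ≈ 0.272 kΩ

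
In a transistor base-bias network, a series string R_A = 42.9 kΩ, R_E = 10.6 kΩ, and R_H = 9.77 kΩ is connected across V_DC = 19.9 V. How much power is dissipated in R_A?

P ≈ 4.24 mW

ΣR = 63.27 kΩ → I = 19.9/63.27 = 0.3145 mA.
V(R_A) = I·R = 13.49 V; P = V·I = 13.49 × 0.3145 = 4.244 mW.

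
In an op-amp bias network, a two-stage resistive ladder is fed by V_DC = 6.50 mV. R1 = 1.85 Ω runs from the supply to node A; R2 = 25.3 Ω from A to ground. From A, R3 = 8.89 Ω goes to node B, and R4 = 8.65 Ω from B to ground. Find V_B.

V_B ≈ 2.72 mV

The second stage (R3 + R4 = 17.54 Ω) loads node A in parallel with R2.
R2 ‖ (R3+R4) = 10.36 Ω.
V_A = 6.50 × 10.36/(1.85 + 10.36) = 5.515 mV.
V_B = V_A × 0.4932 = 2.720 mV.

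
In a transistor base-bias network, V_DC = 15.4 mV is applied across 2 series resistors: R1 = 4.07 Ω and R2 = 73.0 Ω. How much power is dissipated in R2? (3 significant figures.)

ΣR = 77.07 Ω → I = 15.4/77.07 = 0.1998 mA.
P(R2) = I²·R2 = (0.1998)² × 73.0 = 2.915 µW.

P ≈ 2.91 µW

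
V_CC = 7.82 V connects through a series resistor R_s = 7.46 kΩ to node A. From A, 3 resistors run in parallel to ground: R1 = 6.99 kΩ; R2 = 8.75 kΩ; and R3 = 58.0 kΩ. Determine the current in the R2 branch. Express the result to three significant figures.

Equivalent of the parallel group: R_p = 3.642 kΩ.
V_A by voltage divider: V_A = 7.82 × 3.642/(7.46 + 3.642) = 2.565 V.
Branch current I = V_A/R2 = 2.565/8.75 = 0.2932 mA.

I ≈ 0.293 mA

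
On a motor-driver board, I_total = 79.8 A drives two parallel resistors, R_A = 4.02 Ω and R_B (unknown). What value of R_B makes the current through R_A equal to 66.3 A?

R_B ≈ 19.7 Ω

In a two-way split, I_A/I_total = R_B/(R_A + R_B).
With f = 0.8308, R_B = R_A · f/(1−f) = 4.02 × 4.911 = 19.74 Ω.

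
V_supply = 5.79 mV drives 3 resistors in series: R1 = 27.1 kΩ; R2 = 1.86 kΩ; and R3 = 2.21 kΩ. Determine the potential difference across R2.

ΣR = 27.1 + 1.86 + 2.21 = 31.17 kΩ.
Voltage divider: V = V_supply · (1.860 / 31.17) = 5.79 × 0.05967 = 0.3455 mV.

V ≈ 0.346 mV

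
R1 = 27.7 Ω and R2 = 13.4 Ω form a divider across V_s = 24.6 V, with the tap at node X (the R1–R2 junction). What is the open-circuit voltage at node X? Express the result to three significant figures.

V_th ≈ 8.02 V

Open-circuit (no load on X): V_th = V_s · R2/(R1 + R2) = 24.6 × 13.4/(27.70 + 13.4) = 8.020 V.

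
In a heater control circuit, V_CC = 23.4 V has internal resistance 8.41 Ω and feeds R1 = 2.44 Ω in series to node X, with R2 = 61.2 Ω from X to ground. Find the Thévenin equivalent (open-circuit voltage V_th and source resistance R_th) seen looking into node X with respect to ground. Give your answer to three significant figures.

V_th ≈ 19.9 V, R_th ≈ 9.22 Ω

R1' = 8.41 + 2.44 = 10.85 Ω (source resistance + R1).
With X open, the divider is unloaded: V_th = 23.4 × 61.2/72.05 = 19.88 V.
Zeroing V_CC shorts the top of R1' to ground, so R_th = R1' ‖ R2 = 9.216 Ω.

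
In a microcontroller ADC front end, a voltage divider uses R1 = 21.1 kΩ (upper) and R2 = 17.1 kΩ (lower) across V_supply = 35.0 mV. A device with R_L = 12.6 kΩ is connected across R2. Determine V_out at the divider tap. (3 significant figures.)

R2 ‖ R_L = (17.1 × 12.6)/(17.1 + 12.6) = 7.255 kΩ.
Voltage divider with the loaded lower leg: V_out = 35.0 × 7.255/(21.1 + 7.255) = 35.0 × 0.2559 = 8.955 mV.

V_out ≈ 8.95 mV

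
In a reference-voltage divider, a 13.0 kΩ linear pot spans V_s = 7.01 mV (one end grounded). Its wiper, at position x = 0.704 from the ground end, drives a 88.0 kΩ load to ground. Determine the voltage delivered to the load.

V_out ≈ 4.79 mV

Split the track: R_lower = x·R_p = 9.152 kΩ, R_upper = (1−x)·R_p = 3.848 kΩ.
(x·R_p) ‖ R_L = 8.290 kΩ.
Loaded-divider output: V_out = 7.01 × 0.6830 = 4.788 mV.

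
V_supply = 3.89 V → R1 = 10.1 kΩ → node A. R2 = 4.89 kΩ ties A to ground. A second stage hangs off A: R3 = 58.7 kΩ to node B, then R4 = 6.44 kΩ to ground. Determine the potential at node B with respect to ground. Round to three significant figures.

The second stage (R3 + R4 = 65.14 kΩ) loads node A in parallel with R2.
R2 ‖ (R3+R4) = 4.549 kΩ.
V_A = 3.89 × 4.549/(10.1 + 4.549) = 1.208 V.
Then the unloaded second divider: V_B = V_A × R4/(R3+R4) = 1.208 × 0.09886 = 0.1194 V.

V_B ≈ 0.119 V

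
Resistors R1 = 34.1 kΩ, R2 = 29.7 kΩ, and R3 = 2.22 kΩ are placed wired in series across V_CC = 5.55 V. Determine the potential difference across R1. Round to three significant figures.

V ≈ 2.87 V

Total series resistance ΣR = 34.1 + 29.7 + 2.22 = 66.02 kΩ.
Voltage divider: V = V_CC · (34.10 / 66.02) = 5.55 × 0.5165 = 2.867 V.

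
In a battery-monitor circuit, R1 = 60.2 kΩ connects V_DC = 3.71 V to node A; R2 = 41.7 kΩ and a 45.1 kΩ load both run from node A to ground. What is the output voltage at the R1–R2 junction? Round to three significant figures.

V_out ≈ 0.982 V

R2 ‖ R_L = (41.7 × 45.1)/(41.7 + 45.1) = 21.67 kΩ.
Now apply the divider: V_out = 3.71 × 0.2647 = 0.9819 V.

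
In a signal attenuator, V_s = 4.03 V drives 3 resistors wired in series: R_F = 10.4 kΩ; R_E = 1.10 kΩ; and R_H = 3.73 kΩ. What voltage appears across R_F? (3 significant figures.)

Series total: ΣR = 10.4 + 1.10 + 3.73 = 15.23 kΩ.
By the voltage-divider rule, V = 4.03 × 10.40/15.23 = 2.752 V.

V ≈ 2.75 V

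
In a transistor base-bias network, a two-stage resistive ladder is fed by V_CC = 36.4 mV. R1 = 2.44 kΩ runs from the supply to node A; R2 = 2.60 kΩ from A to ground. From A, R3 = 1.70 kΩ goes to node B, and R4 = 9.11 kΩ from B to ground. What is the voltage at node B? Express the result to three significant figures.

Looking into the second stage from A: R3 + R4 = 10.81 kΩ appears in parallel with R2.
Effective lower resistance at A: R2 ‖ 10.81 = 2.096 kΩ.
First divider: V_A = V_CC · 2.096/(2.44 + 2.096) = 16.82 mV.
Stage 2 is unloaded, so V_B = V_A · R4/(R3+R4) = 16.82 × 9.11/10.81 = 14.17 mV.

V_B ≈ 14.2 mV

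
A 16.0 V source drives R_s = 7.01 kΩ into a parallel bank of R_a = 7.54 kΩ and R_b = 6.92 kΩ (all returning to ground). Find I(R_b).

I ≈ 0.786 mA

Combine the parallel branches: R_p = (1/7.54 + 1/6.92)⁻¹ = 3.608 kΩ.
V_A = 16.0 × 3.608/10.62 = 5.437 V.
Branch current I = V_A/R_b = 5.437/6.92 = 0.7857 mA.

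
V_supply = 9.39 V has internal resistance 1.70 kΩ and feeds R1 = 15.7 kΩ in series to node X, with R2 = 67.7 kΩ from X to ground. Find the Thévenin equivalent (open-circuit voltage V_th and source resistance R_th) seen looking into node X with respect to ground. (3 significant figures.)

R1' = 1.70 + 15.7 = 17.40 kΩ (source resistance + R1).
V_th is the unloaded tap voltage: V_supply · R2/(R1'+R2) = 9.39 × 0.7955 = 7.470 V.
Looking into X with the source shorted: R_th = R1'·R2/(R1'+R2) = 17.40 × 67.7/85.10 = 13.84 kΩ.

V_th ≈ 7.47 V, R_th ≈ 13.8 kΩ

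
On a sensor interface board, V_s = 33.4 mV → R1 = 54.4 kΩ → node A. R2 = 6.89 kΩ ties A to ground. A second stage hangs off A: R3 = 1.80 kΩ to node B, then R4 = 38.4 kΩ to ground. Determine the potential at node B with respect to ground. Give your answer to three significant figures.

V_B ≈ 3.11 mV

The second stage (R3 + R4 = 40.20 kΩ) loads node A in parallel with R2.
R2 ‖ (R3+R4) = 5.882 kΩ.
First divider: V_A = V_s · 5.882/(54.4 + 5.882) = 3.259 mV.
Stage 2 is unloaded, so V_B = V_A · R4/(R3+R4) = 3.259 × 38.4/40.20 = 3.113 mV.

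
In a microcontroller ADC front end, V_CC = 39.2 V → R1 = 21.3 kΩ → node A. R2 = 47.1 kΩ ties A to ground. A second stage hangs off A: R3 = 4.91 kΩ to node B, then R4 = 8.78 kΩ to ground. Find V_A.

Node A sees R2 in parallel with the series input of stage 2, R3 + R4 = 13.69 kΩ.
Effective lower resistance at A: R2 ‖ 13.69 = 10.61 kΩ.
First divider: V_A = V_CC · 10.61/(21.3 + 10.61) = 13.03 V.

V_A ≈ 13.0 V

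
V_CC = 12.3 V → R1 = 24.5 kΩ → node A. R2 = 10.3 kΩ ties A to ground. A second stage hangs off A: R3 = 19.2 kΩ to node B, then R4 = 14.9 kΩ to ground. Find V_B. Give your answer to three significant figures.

V_B ≈ 1.31 V

The second stage (R3 + R4 = 34.10 kΩ) loads node A in parallel with R2.
Effective lower resistance at A: R2 ‖ 34.10 = 7.911 kΩ.
First divider: V_A = V_CC · 7.911/(24.5 + 7.911) = 3.002 V.
Stage 2 is unloaded, so V_B = V_A · R4/(R3+R4) = 3.002 × 14.9/34.10 = 1.312 V.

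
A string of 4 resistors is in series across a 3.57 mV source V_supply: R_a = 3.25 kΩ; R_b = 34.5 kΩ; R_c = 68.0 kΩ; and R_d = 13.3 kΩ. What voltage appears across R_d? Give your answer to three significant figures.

V ≈ 0.399 mV

Series total: ΣR = 3.25 + 34.5 + 68.0 + 13.3 = 119.0 kΩ.
Voltage divider: V = V_supply · (13.30 / 119.0) = 3.57 × 0.1117 = 0.3988 mV.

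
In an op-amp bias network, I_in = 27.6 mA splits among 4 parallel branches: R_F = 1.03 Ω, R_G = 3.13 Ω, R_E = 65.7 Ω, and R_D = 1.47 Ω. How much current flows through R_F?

I ≈ 13.5 mA

Conductances: ΣG = 1/1.03 + 1/3.13 + 1/65.7 + 1/1.47 = 1.986 (1/Ω).
R_F takes the fraction G_k/ΣG = 0.9709/1.986 = 0.4889, so I = 27.6 × 0.4889 = 13.49 mA.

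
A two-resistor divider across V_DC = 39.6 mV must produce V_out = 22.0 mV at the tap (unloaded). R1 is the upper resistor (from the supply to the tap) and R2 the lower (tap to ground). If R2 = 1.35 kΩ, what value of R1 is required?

R1 ≈ 1.08 kΩ

Required fraction k = V_out/V_DC = 0.5556.
So R1 = R2 · (V_DC/V_out − 1) = 1.35 × (39.6/22.0 − 1) = 1.35 × 0.8000 = 1.080 kΩ.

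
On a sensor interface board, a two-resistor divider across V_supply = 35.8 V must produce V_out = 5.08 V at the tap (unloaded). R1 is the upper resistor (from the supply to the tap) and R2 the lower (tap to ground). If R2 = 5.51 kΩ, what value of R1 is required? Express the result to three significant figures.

Required fraction k = V_out/V_supply = 0.1419.
R1 = R2·(1/k − 1) = 5.51 × 6.047 = 33.32 kΩ.

R1 ≈ 33.3 kΩ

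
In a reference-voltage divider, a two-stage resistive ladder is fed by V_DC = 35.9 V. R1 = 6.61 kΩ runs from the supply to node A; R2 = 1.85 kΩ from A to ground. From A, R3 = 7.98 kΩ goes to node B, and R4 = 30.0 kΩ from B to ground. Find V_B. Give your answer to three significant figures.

Looking into the second stage from A: R3 + R4 = 37.98 kΩ appears in parallel with R2.
Effective lower resistance at A: R2 ‖ 37.98 = 1.764 kΩ.
So V_A = 35.9 × 0.2107 = 7.563 V.
V_B = V_A × 0.7899 = 5.974 V.

V_B ≈ 5.97 V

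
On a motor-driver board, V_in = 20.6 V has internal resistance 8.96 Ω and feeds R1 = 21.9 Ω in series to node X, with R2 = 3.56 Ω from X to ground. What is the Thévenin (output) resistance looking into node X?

R1' = 8.96 + 21.9 = 30.86 Ω (source resistance + R1).
Zeroing V_in shorts the top of R1' to ground, so R_th = R1' ‖ R2 = 3.192 Ω.

R_th ≈ 3.19 Ω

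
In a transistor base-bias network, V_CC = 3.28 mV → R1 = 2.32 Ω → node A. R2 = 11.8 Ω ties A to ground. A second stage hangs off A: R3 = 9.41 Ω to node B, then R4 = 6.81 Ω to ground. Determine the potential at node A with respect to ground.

V_A ≈ 2.45 mV

Looking into the second stage from A: R3 + R4 = 16.22 Ω appears in parallel with R2.
R2 ‖ (R3+R4) = 6.831 Ω.
First divider: V_A = V_CC · 6.831/(2.32 + 6.831) = 2.448 mV.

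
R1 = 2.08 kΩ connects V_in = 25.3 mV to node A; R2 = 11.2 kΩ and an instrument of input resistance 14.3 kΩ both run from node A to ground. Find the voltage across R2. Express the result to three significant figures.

V_out ≈ 19.0 mV

R2 ‖ R_L = (11.2 × 14.3)/(11.2 + 14.3) = 6.281 kΩ.
Voltage divider with the loaded lower leg: V_out = 25.3 × 6.281/(2.08 + 6.281) = 25.3 × 0.7512 = 19.01 mV.
(Unloaded it would be 21.3 mV; the load pulls it down.)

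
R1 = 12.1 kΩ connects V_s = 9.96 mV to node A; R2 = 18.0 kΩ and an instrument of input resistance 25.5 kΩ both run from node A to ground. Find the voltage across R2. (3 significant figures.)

The load sits in parallel with R2, giving an effective lower resistance R2' = R2·R_L/(R2+R_L) = 10.55 kΩ.
Now apply the divider: V_out = 9.96 × 0.4658 = 4.640 mV.

V_out ≈ 4.64 mV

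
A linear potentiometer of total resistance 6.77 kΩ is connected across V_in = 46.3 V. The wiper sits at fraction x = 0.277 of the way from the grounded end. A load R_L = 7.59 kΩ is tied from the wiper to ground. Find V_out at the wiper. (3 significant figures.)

V_out ≈ 10.9 V

Split the track: R_lower = x·R_p = 1.875 kΩ, R_upper = (1−x)·R_p = 4.895 kΩ.
(x·R_p) ‖ R_L = 1.504 kΩ.
V_out = 46.3 × 1.504/(4.895 + 1.504) = 10.88 V.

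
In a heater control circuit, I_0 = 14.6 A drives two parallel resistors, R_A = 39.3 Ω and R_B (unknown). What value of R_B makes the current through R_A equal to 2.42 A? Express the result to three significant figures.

R_B ≈ 7.81 Ω

Two-branch current divider: I_A = I_0 · R_B/(R_A + R_B).
2.42/14.6 = R_B/(R_A + R_B) → R_B = R_A · (0.1658)/(1 − 0.1658) = 39.3 × 0.1987 = 7.808 Ω.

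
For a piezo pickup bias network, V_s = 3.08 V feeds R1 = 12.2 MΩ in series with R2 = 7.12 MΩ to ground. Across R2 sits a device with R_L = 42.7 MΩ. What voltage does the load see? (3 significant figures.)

V_out ≈ 1.03 V

The load sits in parallel with R2, giving an effective lower resistance R2' = R2·R_L/(R2+R_L) = 6.102 MΩ.
Then V_out = V_s · R2'/(R1 + R2') = 3.08 × 6.102/18.30 = 1.027 V.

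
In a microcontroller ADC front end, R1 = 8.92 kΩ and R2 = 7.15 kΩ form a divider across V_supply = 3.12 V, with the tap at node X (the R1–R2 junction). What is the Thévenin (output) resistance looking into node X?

R_th ≈ 3.97 kΩ

Zeroing V_supply shorts the top of R1 to ground, so R_th = R1 ‖ R2 = 3.969 kΩ.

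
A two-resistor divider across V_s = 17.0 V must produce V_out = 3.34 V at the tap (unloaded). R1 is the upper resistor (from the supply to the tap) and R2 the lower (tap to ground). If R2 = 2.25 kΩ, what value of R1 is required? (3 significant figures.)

R1 ≈ 9.20 kΩ

V_out/V_s = R2/(R1+R2) = 0.1965.
R1 = R2·(1/k − 1) = 2.25 × 4.090 = 9.202 kΩ.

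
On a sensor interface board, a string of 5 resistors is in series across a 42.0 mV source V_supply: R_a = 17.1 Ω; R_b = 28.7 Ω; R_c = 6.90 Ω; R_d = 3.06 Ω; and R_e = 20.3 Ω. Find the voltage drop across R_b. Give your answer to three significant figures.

V ≈ 15.8 mV

Series total: ΣR = 17.1 + 28.7 + 6.90 + 3.06 + 20.3 = 76.06 Ω.
By the voltage-divider rule, V = 42.0 × 28.70/76.06 = 15.85 mV.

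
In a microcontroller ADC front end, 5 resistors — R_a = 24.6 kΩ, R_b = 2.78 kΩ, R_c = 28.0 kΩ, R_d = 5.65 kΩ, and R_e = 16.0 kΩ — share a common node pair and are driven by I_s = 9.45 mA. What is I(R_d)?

I ≈ 2.48 mA

ΣG = 1/24.6 + 1/2.78 + 1/28.0 + 1/5.65 + 1/16.0 = 0.6756.
R_d takes the fraction G_k/ΣG = 0.1770/0.6756 = 0.2620, so I = 9.45 × 0.2620 = 2.476 mA.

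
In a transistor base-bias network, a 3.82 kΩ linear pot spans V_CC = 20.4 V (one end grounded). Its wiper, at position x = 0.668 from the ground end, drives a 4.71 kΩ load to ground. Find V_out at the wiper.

Lower segment x·R_p = 2.552 kΩ; upper segment (1−x)·R_p = 1.268 kΩ.
R_L loads the lower segment: effective lower R = 1.655 kΩ.
Then V_out = V_CC · 1.655/(1.268 + 1.655) = 11.55 V.

V_out ≈ 11.5 V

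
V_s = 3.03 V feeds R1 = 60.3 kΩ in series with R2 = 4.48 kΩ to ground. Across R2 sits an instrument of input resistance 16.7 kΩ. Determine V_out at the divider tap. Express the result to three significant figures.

V_out ≈ 0.168 V

R2 ‖ R_L = (4.48 × 16.7)/(4.48 + 16.7) = 3.532 kΩ.
Voltage divider with the loaded lower leg: V_out = 3.03 × 3.532/(60.3 + 3.532) = 3.03 × 0.05534 = 0.1677 V.
(Unloaded it would be 0.210 V; the load pulls it down.)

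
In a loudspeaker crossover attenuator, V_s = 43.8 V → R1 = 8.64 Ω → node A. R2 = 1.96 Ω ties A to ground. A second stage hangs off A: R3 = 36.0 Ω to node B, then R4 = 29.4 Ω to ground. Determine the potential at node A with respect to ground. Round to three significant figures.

The second stage (R3 + R4 = 65.40 Ω) loads node A in parallel with R2.
Effective lower resistance at A: R2 ‖ 65.40 = 1.903 Ω.
First divider: V_A = V_s · 1.903/(8.64 + 1.903) = 7.906 V.

V_A ≈ 7.91 V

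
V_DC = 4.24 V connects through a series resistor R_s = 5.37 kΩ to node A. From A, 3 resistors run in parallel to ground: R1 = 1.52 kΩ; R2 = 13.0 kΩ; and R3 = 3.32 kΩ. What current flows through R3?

I ≈ 0.195 mA

Equivalent of the parallel group: R_p = 0.9652 kΩ.
Node voltage V_A = V_DC · R_p/(R_s + R_p) = 4.24 × 0.1524 = 0.6460 V.
Branch current I = V_A/R3 = 0.6460/3.32 = 0.1946 mA.
(Check via current divider: I_total = 0.6693 mA; share G_k/ΣG = 0.2907 → same result.)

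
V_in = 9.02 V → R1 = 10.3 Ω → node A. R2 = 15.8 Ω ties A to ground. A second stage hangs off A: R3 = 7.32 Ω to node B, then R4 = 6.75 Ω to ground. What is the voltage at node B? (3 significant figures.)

The second stage (R3 + R4 = 14.07 Ω) loads node A in parallel with R2.
Effective lower resistance at A: R2 ‖ 14.07 = 7.442 Ω.
V_A = 9.02 × 7.442/(10.3 + 7.442) = 3.784 V.
V_B = V_A × 0.4797 = 1.815 V.

V_B ≈ 1.82 V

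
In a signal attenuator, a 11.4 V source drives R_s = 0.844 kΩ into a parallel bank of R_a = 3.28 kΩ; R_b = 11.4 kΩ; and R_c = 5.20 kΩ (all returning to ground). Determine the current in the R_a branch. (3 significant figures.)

Equivalent of the parallel group: R_p = 1.710 kΩ.
V_A = 11.4 × 1.710/2.554 = 7.632 V.
Branch current I = V_A/R_a = 7.632/3.28 = 2.327 mA.

I ≈ 2.33 mA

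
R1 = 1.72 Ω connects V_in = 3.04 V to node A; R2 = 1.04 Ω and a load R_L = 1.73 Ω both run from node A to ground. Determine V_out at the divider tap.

First combine the lower leg with the load: R2 ‖ R_L = 0.6495 Ω.
Now apply the divider: V_out = 3.04 × 0.2741 = 0.8333 V.

V_out ≈ 0.833 V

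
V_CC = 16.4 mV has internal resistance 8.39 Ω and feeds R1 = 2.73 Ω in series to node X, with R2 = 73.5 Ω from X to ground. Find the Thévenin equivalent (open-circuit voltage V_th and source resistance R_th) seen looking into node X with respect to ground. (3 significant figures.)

R1' = 8.39 + 2.73 = 11.12 Ω (source resistance + R1).
V_th is the unloaded tap voltage: V_CC · R2/(R1'+R2) = 16.4 × 0.8686 = 14.24 mV.
With V_CC suppressed (replaced by a short), R_th = R1' ‖ R2 = (11.12 × 73.5)/(11.12 + 73.5) = 9.659 Ω.

V_th ≈ 14.2 mV, R_th ≈ 9.66 Ω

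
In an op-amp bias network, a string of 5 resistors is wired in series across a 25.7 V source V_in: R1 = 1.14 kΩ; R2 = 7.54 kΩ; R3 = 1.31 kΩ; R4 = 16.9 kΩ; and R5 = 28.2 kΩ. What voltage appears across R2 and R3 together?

Series total: ΣR = 1.14 + 7.54 + 1.31 + 16.9 + 28.2 = 55.09 kΩ.
R_{R2..R3} = 7.54 + 1.31 = 8.850 kΩ.
V = V_in · R/ΣR = 25.7 × 0.1606 = 4.129 V.

V ≈ 4.13 V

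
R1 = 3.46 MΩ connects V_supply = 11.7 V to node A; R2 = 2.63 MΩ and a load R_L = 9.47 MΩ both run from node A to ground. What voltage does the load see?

First combine the lower leg with the load: R2 ‖ R_L = 2.058 MΩ.
Then V_out = V_supply · R2'/(R1 + R2') = 11.7 × 2.058/5.518 = 4.364 V.
(Unloaded it would be 5.05 V; the load pulls it down.)

V_out ≈ 4.36 V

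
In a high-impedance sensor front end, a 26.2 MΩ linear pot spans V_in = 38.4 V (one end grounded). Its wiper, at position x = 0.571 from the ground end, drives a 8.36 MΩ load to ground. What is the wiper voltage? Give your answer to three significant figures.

Split the track: R_lower = x·R_p = 14.96 MΩ, R_upper = (1−x)·R_p = 11.24 MΩ.
Lower segment in parallel with the load: 14.96 ‖ 8.36 = 5.363 MΩ.
Then V_out = V_in · 5.363/(11.24 + 5.363) = 12.40 V.

V_out ≈ 12.4 V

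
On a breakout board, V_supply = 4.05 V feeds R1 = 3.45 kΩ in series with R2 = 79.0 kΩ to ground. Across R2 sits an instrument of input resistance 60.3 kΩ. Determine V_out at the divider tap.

V_out ≈ 3.68 V

R2 ‖ R_L = (79.0 × 60.3)/(79.0 + 60.3) = 34.20 kΩ.
Now apply the divider: V_out = 4.05 × 0.9084 = 3.679 V.
(Unloaded it would be 3.88 V; the load pulls it down.)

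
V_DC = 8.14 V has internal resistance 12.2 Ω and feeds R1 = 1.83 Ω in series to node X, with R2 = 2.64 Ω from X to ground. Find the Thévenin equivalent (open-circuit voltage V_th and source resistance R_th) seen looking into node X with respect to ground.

V_th ≈ 1.29 V, R_th ≈ 2.22 Ω

R1' = 12.2 + 1.83 = 14.03 Ω (source resistance + R1).
With X open, the divider is unloaded: V_th = 8.14 × 2.64/16.67 = 1.289 V.
With V_DC suppressed (replaced by a short), R_th = R1' ‖ R2 = (14.03 × 2.64)/(14.03 + 2.64) = 2.222 Ω.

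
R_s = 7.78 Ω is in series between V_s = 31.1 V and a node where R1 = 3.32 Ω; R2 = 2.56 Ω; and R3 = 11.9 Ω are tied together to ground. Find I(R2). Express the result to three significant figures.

I ≈ 1.73 A

Equivalent of the parallel group: R_p = 1.289 Ω.
V_A = 31.1 × 1.289/9.069 = 4.420 V.
I(R2) = V_A / R2 = 4.420/2.56 = 1.727 A.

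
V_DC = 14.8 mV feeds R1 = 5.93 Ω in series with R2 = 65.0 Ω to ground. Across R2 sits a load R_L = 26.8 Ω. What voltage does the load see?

V_out ≈ 11.3 mV

The load sits in parallel with R2, giving an effective lower resistance R2' = R2·R_L/(R2+R_L) = 18.98 Ω.
Now apply the divider: V_out = 14.8 × 0.7619 = 11.28 mV.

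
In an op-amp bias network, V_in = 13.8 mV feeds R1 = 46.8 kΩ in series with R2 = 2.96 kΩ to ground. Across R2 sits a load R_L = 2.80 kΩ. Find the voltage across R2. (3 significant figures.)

V_out ≈ 0.412 mV

First combine the lower leg with the load: R2 ‖ R_L = 1.439 kΩ.
Now apply the divider: V_out = 13.8 × 0.02983 = 0.4116 mV.
(Unloaded it would be 0.821 mV; the load pulls it down.)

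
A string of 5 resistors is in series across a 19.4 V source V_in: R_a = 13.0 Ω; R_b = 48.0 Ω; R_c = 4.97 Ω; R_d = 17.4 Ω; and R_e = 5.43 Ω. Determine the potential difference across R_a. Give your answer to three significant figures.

ΣR = 13.0 + 48.0 + 4.97 + 17.4 + 5.43 = 88.80 Ω.
Voltage divider: V = V_in · (13.00 / 88.80) = 19.4 × 0.1464 = 2.840 V.

V ≈ 2.84 V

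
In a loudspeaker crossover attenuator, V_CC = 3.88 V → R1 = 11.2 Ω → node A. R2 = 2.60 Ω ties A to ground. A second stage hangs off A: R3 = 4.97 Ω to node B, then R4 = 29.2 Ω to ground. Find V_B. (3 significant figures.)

Looking into the second stage from A: R3 + R4 = 34.17 Ω appears in parallel with R2.
R2 ‖ (R3+R4) = 2.416 Ω.
So V_A = 3.88 × 0.1774 = 0.6885 V.
Then the unloaded second divider: V_B = V_A × R4/(R3+R4) = 0.6885 × 0.8546 = 0.5884 V.

V_B ≈ 0.588 V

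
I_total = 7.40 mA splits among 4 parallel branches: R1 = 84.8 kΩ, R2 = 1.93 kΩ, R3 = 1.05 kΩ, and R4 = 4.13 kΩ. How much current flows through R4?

I ≈ 1.04 mA

ΣG = 1/84.8 + 1/1.93 + 1/1.05 + 1/4.13 = 1.724.
Current divider: I(R4) = I_total · G_k/ΣG = 7.40 × (0.2421/1.724) = 7.40 × 0.1404 = 1.039 mA.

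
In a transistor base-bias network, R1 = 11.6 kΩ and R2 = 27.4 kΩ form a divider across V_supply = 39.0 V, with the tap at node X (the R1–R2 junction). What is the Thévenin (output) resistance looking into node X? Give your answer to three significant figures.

With V_supply suppressed (replaced by a short), R_th = R1 ‖ R2 = (11.60 × 27.4)/(11.60 + 27.4) = 8.150 kΩ.

R_th ≈ 8.15 kΩ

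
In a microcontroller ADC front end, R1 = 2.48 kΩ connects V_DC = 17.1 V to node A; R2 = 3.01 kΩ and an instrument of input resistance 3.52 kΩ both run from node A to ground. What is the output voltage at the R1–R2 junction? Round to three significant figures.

R2 ‖ R_L = (3.01 × 3.52)/(3.01 + 3.52) = 1.623 kΩ.
Then V_out = V_DC · R2'/(R1 + R2') = 17.1 × 1.623/4.103 = 6.763 V.
(Unloaded it would be 9.38 V; the load pulls it down.)

V_out ≈ 6.76 V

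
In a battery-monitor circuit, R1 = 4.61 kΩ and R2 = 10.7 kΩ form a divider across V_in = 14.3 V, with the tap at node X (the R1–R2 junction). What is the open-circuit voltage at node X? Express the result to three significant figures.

V_th is the unloaded tap voltage: V_in · R2/(R1+R2) = 14.3 × 0.6989 = 9.994 V.

V_th ≈ 9.99 V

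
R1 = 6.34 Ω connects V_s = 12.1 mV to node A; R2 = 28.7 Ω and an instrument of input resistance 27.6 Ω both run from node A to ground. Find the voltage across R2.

V_out ≈ 8.34 mV

First combine the lower leg with the load: R2 ‖ R_L = 14.07 Ω.
Then V_out = V_s · R2'/(R1 + R2') = 12.1 × 14.07/20.41 = 8.341 mV.
(Unloaded it would be 9.91 mV; the load pulls it down.)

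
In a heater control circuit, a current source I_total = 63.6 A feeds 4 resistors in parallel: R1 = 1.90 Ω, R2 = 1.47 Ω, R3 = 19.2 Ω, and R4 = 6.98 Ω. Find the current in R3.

ΣG = 1/1.90 + 1/1.47 + 1/19.2 + 1/6.98 = 1.402.
R3 takes the fraction G_k/ΣG = 0.05208/1.402 = 0.03715, so I = 63.6 × 0.03715 = 2.363 A.

I ≈ 2.36 A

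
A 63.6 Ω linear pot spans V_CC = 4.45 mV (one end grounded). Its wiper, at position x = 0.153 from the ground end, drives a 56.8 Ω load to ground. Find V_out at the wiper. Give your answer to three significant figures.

V_out ≈ 0.595 mV

The pot divides into 53.87 Ω above the wiper and 9.731 Ω below.
(x·R_p) ‖ R_L = 8.308 Ω.
Then V_out = V_CC · 8.308/(53.87 + 8.308) = 0.5946 mV.
(Unloaded: V_out = x·V_CC = 0.681 mV.)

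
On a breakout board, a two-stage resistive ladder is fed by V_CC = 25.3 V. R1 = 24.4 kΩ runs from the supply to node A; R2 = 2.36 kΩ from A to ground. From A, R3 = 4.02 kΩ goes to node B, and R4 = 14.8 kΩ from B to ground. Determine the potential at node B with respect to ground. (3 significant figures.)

The second stage (R3 + R4 = 18.82 kΩ) loads node A in parallel with R2.
Effective lower resistance at A: R2 ‖ 18.82 = 2.097 kΩ.
So V_A = 25.3 × 0.07914 = 2.002 V.
Stage 2 is unloaded, so V_B = V_A · R4/(R3+R4) = 2.002 × 14.8/18.82 = 1.575 V.

V_B ≈ 1.57 V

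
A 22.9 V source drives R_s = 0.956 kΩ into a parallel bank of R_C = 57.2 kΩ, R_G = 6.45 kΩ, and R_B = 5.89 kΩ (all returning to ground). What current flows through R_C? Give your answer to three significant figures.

Combine the parallel branches: R_p = (1/57.2 + 1/6.45 + 1/5.89)⁻¹ = 2.921 kΩ.
V_A = 22.9 × 2.921/3.877 = 17.25 V.
Branch current I = V_A/R_C = 17.25/57.2 = 0.3016 mA.

I ≈ 0.302 mA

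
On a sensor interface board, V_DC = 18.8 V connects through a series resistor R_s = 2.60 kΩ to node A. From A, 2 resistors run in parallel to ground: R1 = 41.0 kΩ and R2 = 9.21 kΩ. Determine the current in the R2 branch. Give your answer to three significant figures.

I ≈ 1.52 mA

Combine the parallel branches: R_p = (1/41.0 + 1/9.21)⁻¹ = 7.521 kΩ.
Node voltage V_A = V_DC · R_p/(R_s + R_p) = 18.8 × 0.7431 = 13.97 V.
Branch current I = V_A/R2 = 13.97/9.21 = 1.517 mA.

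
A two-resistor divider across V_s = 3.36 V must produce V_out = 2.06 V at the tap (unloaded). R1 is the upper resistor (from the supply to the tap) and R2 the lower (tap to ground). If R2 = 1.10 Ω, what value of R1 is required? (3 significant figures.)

R1 ≈ 0.694 Ω

Required fraction k = V_out/V_s = 0.6131.
Rearranging, R1 = R2·(1−k)/k = 1.10 × 0.6311 = 0.6942 Ω.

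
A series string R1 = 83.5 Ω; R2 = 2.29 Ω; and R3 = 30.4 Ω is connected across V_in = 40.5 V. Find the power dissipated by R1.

Series current I = V_in/ΣR = 40.5/116.2 = 0.3486 A.
V(R1) = I·R = 29.11 V; P = V·I = 29.11 × 0.3486 = 10.15 W.

P ≈ 10.1 W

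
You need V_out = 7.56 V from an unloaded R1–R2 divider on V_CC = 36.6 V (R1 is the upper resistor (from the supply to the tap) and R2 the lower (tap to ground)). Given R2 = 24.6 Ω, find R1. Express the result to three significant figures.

R1 ≈ 94.5 Ω

Required fraction k = V_out/V_CC = 0.2066.
So R1 = R2 · (V_CC/V_out − 1) = 24.6 × (36.6/7.56 − 1) = 24.6 × 3.841 = 94.50 Ω.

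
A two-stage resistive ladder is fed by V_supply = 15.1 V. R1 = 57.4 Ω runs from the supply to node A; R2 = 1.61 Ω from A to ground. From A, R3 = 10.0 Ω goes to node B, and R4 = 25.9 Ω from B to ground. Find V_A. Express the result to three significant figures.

Node A sees R2 in parallel with the series input of stage 2, R3 + R4 = 35.90 Ω.
Effective lower resistance at A: R2 ‖ 35.90 = 1.541 Ω.
V_A = 15.1 × 1.541/(57.4 + 1.541) = 0.3948 V.

V_A ≈ 0.395 V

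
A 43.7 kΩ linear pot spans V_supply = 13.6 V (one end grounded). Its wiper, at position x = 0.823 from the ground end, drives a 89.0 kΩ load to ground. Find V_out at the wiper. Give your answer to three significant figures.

Lower segment x·R_p = 35.97 kΩ; upper segment (1−x)·R_p = 7.735 kΩ.
(x·R_p) ‖ R_L = 25.61 kΩ.
Loaded-divider output: V_out = 13.6 × 0.7681 = 10.45 V.
(Unloaded: V_out = x·V_supply = 11.2 V.)

V_out ≈ 10.4 V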